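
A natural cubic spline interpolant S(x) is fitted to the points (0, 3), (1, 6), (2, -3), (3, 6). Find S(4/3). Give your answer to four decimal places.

2.9704

With M_i denoting the second derivative at x_i, h_i = 1, 1, 1, and Δ_i = (y_(i+1) − y_i)/h_i = 3, -9, 9:
  1·M_0 + 4·M_1 + 1·M_2 = 6(Δ_1 - Δ_0) = -72
  1·M_1 + 4·M_2 + 1·M_3 = 6(Δ_2 - Δ_1) = 108
Natural end conditions: M_0 = M_3 = 0.
Solving the tridiagonal system: M_0 = 0, M_1 = -132/5, M_2 = 168/5, M_3 = 0.
On [1, 2], S(x) = 6 - 29/5·(x - 1) - 66/5·(x - 1)² + 10·(x - 1)³.
With (x - 1) = 1/3: S(4/3) = 401/135.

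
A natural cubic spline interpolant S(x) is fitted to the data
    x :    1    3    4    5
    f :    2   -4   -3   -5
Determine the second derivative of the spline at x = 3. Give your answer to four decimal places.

4.9565

With M_i denoting the second derivative at x_i, h_i = 2, 1, 1, and Δ_i = (y_(i+1) − y_i)/h_i = -3, 1, -2:
  2·M_0 + 6·M_1 + 1·M_2 = 6(Δ_1 - Δ_0) = 24
  1·M_1 + 4·M_2 + 1·M_3 = 6(Δ_2 - Δ_1) = -18
Natural end conditions: M_0 = M_3 = 0.
Forward elimination and back-substitution give M_0 = 0, M_1 = 114/23, M_2 = -132/23, M_3 = 0.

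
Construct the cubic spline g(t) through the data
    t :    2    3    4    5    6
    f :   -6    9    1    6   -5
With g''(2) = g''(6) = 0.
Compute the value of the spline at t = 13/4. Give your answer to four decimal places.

7.8965

With σ_i denoting the second derivative at x_i, h_i = 1, 1, 1, 1, and Δ_i = (y_(i+1) − y_i)/h_i = 15, -8, 5, -11:
  1·σ_0 + 4·σ_1 + 1·σ_2 = 6(Δ_1 - Δ_0) = -138
  1·σ_1 + 4·σ_2 + 1·σ_3 = 6(Δ_2 - Δ_1) = 78
  1·σ_2 + 4·σ_3 + 1·σ_4 = 6(Δ_3 - Δ_2) = -96
Natural end conditions: σ_0 = σ_4 = 0.
Solving the tridiagonal system: σ_0 = 0, σ_1 = -177/4, σ_2 = 39, σ_3 = -135/4, σ_4 = 0.
On [3, 4], g(t) = 9 + 1/4·(t - 3) - 177/8·(t - 3)² + 111/8·(t - 3)³.
With (t - 3) = 1/4: g(13/4) = 4043/512.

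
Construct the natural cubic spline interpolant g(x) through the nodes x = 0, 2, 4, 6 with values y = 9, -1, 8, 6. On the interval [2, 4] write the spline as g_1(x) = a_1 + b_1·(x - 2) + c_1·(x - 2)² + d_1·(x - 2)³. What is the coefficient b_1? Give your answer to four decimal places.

0.8000

Put σ_i = g'' at the i-th knot. Here h = (2, 2, 2) and Δ = (-5, 9/2, -1), so the interior equations h_(i-1)·σ_(i-1) + 2(h_(i-1)+h_i)·σ_i + h_i·σ_(i+1) = 6(Δ_i − Δ_(i-1)) read
  2·σ_0 + 8·σ_1 + 2·σ_2 = 6(Δ_1 - Δ_0) = 57
  2·σ_1 + 8·σ_2 + 2·σ_3 = 6(Δ_2 - Δ_1) = -33
Natural end conditions: σ_0 = σ_3 = 0.
Forward elimination and back-substitution give σ_0 = 0, σ_1 = 87/10, σ_2 = -63/10, σ_3 = 0.
On [2, 4], with g_1(x) = a_1 + b_1·(x - 2) + c_1·(x - 2)² + d_1·(x - 2)³: c_1 = σ_1/2 = 87/20, d_1 = (σ_2 - σ_1)/(6h_1) = -5/4, b_1 = Δ_1 - h_1(2σ_1 + σ_2)/6 = 4/5.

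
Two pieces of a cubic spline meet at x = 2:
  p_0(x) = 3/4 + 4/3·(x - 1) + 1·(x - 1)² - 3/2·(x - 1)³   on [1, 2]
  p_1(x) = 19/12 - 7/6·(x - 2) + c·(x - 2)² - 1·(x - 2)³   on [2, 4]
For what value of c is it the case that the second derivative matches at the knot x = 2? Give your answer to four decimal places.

-3.5000

p_0''(x) = 2 - 9·(x - 1), so p_0''(2) = -7. On the right, p_1''(2) = 2c, so c = -7/2.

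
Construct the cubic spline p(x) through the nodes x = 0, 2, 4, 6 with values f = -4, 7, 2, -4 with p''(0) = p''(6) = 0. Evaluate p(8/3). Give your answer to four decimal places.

Put m_i = p'' at the i-th knot. Here h = (2, 2, 2) and Δ = (11/2, -5/2, -3), so the interior equations h_(i-1)·m_(i-1) + 2(h_(i-1)+h_i)·m_i + h_i·m_(i+1) = 6(Δ_i − Δ_(i-1)) read
  2·m_0 + 8·m_1 + 2·m_2 = 6(Δ_1 - Δ_0) = -48
  2·m_1 + 8·m_2 + 2·m_3 = 6(Δ_2 - Δ_1) = -3
Natural end conditions: m_0 = m_3 = 0.
Forward elimination and back-substitution give m_0 = 0, m_1 = -63/10, m_2 = 6/5, m_3 = 0.
On [2, 4], p(x) = 7 + 13/10·(x - 2) - 63/20·(x - 2)² + 5/8·(x - 2)³.
With (x - 2) = 2/3: p(8/3) = 898/135.

6.6519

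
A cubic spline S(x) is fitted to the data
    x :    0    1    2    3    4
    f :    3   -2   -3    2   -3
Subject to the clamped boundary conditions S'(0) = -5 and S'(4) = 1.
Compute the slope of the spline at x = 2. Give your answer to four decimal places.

Write M_i for S''(x_i). With h_i = 1, 1, 1, 1 and divided differences Δ_i = -5, -1, 5, -5, the continuity of S' gives the tridiagonal system
  1·M_0 + 4·M_1 + 1·M_2 = 6(Δ_1 - Δ_0) = 24
  1·M_1 + 4·M_2 + 1·M_3 = 6(Δ_2 - Δ_1) = 36
  1·M_2 + 4·M_3 + 1·M_4 = 6(Δ_3 - Δ_2) = -60
Clamped end conditions give two more equations: 2h_0·M_0 + h_0·M_1 = 6(Δ_0 - S'(0)) = 0 and h_3·M_3 + 2h_3·M_4 = 6(S'(4) - Δ_3) = 36.
Hence M_0 = -9/7, M_1 = 18/7, M_2 = 15, M_3 = -186/7, M_4 = 219/7.
On [2, 3], S'(x) = b_2 + 2c_2·(x - 2) + 3d_2·(x - 2)² with b_2 = Δ_2 - h_2(2M_2 + M_3)/6 = 31/7, c_2 = M_2/2 = 15/2, d_2 = (M_3 - M_2)/(6h_2) = -97/14. So S'(2) = 31/7.

4.4286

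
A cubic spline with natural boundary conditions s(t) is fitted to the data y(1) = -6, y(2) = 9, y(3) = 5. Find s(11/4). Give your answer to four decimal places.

7.1133

Let M_i = s''(x_i). Step sizes h_i = 1, 1; slopes of the chords Δ_i = (y_(i+1) - y_i)/h_i = 15, -4.
  1·M_0 + 4·M_1 + 1·M_2 = 6(Δ_1 - Δ_0) = -114
Natural end conditions: M_0 = M_2 = 0.
Solving: M_0 = 0, M_1 = -57/2, M_2 = 0.
On [2, 3], s(t) = 9 + 11/2·(t - 2) - 57/4·(t - 2)² + 19/4·(t - 2)³.
With (t - 2) = 3/4: s(11/4) = 1821/256.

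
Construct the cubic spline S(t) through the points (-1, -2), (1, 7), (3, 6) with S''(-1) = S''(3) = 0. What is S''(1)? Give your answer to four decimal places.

-3.7500

Let m_i = S''(x_i). Step sizes h_i = 2, 2; slopes of the chords Δ_i = (y_(i+1) - y_i)/h_i = 9/2, -1/2.
  2·m_0 + 8·m_1 + 2·m_2 = 6(Δ_1 - Δ_0) = -30
Natural end conditions: m_0 = m_2 = 0.
Solving: m_0 = 0, m_1 = -15/4, m_2 = 0.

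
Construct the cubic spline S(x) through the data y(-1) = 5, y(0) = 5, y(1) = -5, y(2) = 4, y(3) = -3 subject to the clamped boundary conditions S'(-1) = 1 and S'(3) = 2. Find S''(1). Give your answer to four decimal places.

48.2500

Let m_i = S''(x_i). Step sizes h_i = 1, 1, 1, 1; slopes of the chords Δ_i = (y_(i+1) - y_i)/h_i = 0, -10, 9, -7.
  1·m_0 + 4·m_1 + 1·m_2 = 6(Δ_1 - Δ_0) = -60
  1·m_1 + 4·m_2 + 1·m_3 = 6(Δ_2 - Δ_1) = 114
  1·m_2 + 4·m_3 + 1·m_4 = 6(Δ_3 - Δ_2) = -96
Clamped end conditions give two more equations: 2h_0·m_0 + h_0·m_1 = 6(Δ_0 - S'(-1)) = -6 and h_3·m_3 + 2h_3·m_4 = 6(S'(3) - Δ_3) = 54.
Solving the tridiagonal system: m_0 = 337/28, m_1 = -421/14, m_2 = 193/4, m_3 = -685/14, m_4 = 1441/28.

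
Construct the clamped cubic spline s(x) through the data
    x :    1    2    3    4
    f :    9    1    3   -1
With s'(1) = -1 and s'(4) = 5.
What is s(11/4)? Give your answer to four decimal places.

2.7625

Write M_i for s''(x_i). With h_i = 1, 1, 1 and divided differences Δ_i = -8, 2, -4, the continuity of s' gives the tridiagonal system
  1·M_0 + 4·M_1 + 1·M_2 = 6(Δ_1 - Δ_0) = 60
  1·M_1 + 4·M_2 + 1·M_3 = 6(Δ_2 - Δ_1) = -36
Clamped end conditions give two more equations: 2h_0·M_0 + h_0·M_1 = 6(Δ_0 - s'(1)) = -42 and h_2·M_2 + 2h_2·M_3 = 6(s'(4) - Δ_2) = 54.
Forward elimination and back-substitution give M_0 = -182/5, M_1 = 154/5, M_2 = -134/5, M_3 = 202/5.
On [2, 3], s(x) = 1 - 19/5·(x - 2) + 77/5·(x - 2)² - 48/5·(x - 2)³.
With (x - 2) = 3/4: s(11/4) = 221/80.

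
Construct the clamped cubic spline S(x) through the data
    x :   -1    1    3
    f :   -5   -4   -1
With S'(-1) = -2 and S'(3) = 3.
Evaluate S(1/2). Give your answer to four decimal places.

-4.6953

With σ_i denoting the second derivative at x_i, h_i = 2, 2, and Δ_i = (y_(i+1) − y_i)/h_i = 1/2, 3/2:
  2·σ_0 + 8·σ_1 + 2·σ_2 = 6(Δ_1 - Δ_0) = 6
Clamped end conditions give two more equations: 2h_0·σ_0 + h_0·σ_1 = 6(Δ_0 - S'(-1)) = 15 and h_1·σ_1 + 2h_1·σ_2 = 6(S'(3) - Δ_1) = 9.
Forward elimination and back-substitution give σ_0 = 17/4, σ_1 = -1, σ_2 = 11/4.
On [-1, 1], S(x) = -5 - 2·(x + 1) + 17/8·(x + 1)² - 7/16·(x + 1)³.
With (x + 1) = 3/2: S(1/2) = -601/128.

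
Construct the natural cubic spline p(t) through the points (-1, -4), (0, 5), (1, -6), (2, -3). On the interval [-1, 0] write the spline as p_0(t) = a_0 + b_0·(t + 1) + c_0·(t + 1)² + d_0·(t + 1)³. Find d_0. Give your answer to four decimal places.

With M_i denoting the second derivative at x_i, h_i = 1, 1, 1, and Δ_i = (y_(i+1) − y_i)/h_i = 9, -11, 3:
  1·M_0 + 4·M_1 + 1·M_2 = 6(Δ_1 - Δ_0) = -120
  1·M_1 + 4·M_2 + 1·M_3 = 6(Δ_2 - Δ_1) = 84
Natural end conditions: M_0 = M_3 = 0.
Hence M_0 = 0, M_1 = -188/5, M_2 = 152/5, M_3 = 0.
On [-1, 0], with p_0(t) = a_0 + b_0·(t + 1) + c_0·(t + 1)² + d_0·(t + 1)³: c_0 = M_0/2 = 0, d_0 = (M_1 - M_0)/(6h_0) = -94/15, b_0 = Δ_0 - h_0(2M_0 + M_1)/6 = 229/15.

-6.2667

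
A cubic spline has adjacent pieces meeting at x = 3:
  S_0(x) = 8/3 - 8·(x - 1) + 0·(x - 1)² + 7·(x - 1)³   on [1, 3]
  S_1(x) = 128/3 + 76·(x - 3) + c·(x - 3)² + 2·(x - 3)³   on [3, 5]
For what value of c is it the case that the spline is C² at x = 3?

42

S_0''(x) = 0 + 42·(x - 1), so S_0''(3) = 84. On the right, S_1''(3) = 2c, so c = 42.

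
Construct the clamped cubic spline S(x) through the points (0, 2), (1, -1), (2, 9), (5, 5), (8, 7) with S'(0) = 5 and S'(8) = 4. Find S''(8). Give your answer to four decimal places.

Write m_i for S''(x_i). With h_i = 1, 1, 3, 3 and divided differences Δ_i = -3, 10, -4/3, 2/3, the continuity of S' gives the tridiagonal system
  1·m_0 + 4·m_1 + 1·m_2 = 6(Δ_1 - Δ_0) = 78
  1·m_1 + 8·m_2 + 3·m_3 = 6(Δ_2 - Δ_1) = -68
  3·m_2 + 12·m_3 + 3·m_4 = 6(Δ_3 - Δ_2) = 12
Clamped end conditions give two more equations: 2h_0·m_0 + h_0·m_1 = 6(Δ_0 - S'(0)) = -48 and h_3·m_3 + 2h_3·m_4 = 6(S'(8) - Δ_3) = 20.
Forward elimination and back-substitution give m_0 = -1137/28, m_1 = 465/14, m_2 = -57/4, m_3 = 179/42, m_4 = 101/84.

1.2024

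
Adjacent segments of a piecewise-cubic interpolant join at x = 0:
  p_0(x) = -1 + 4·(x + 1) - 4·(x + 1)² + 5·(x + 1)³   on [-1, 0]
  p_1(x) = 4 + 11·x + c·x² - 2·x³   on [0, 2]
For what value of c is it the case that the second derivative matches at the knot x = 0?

p_0''(x) = -8 + 30·(x + 1), so p_0''(0) = 22. On the right, p_1''(0) = 2c, so c = 11.

11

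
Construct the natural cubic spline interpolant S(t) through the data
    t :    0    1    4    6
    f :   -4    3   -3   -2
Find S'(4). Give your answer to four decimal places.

-2.1479

Write M_i for S''(x_i). With h_i = 1, 3, 2 and divided differences Δ_i = 7, -2, 1/2, the continuity of S' gives the tridiagonal system
  1·M_0 + 8·M_1 + 3·M_2 = 6(Δ_1 - Δ_0) = -54
  3·M_1 + 10·M_2 + 2·M_3 = 6(Δ_2 - Δ_1) = 15
Natural end conditions: M_0 = M_3 = 0.
Hence M_0 = 0, M_1 = -585/71, M_2 = 282/71, M_3 = 0.
On [4, 6], S'(t) = b_2 + 2c_2·(t - 4) + 3d_2·(t - 4)² with b_2 = Δ_2 - h_2(2M_2 + M_3)/6 = -305/142, c_2 = M_2/2 = 141/71, d_2 = (M_3 - M_2)/(6h_2) = -47/142. So S'(4) = -305/142.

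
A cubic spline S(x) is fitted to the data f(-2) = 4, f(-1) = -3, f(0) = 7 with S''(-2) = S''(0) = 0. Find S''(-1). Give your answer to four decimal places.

25.5000

Put M_i = S'' at the i-th knot. Here h = (1, 1) and Δ = (-7, 10), so the interior equations h_(i-1)·M_(i-1) + 2(h_(i-1)+h_i)·M_i + h_i·M_(i+1) = 6(Δ_i − Δ_(i-1)) read
  1·M_0 + 4·M_1 + 1·M_2 = 6(Δ_1 - Δ_0) = 102
Natural end conditions: M_0 = M_2 = 0.
Forward elimination and back-substitution give M_0 = 0, M_1 = 51/2, M_2 = 0.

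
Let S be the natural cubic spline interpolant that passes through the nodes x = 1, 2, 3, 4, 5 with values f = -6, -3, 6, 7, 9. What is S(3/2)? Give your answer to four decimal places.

-5.3237

Put m_i = S'' at the i-th knot. Here h = (1, 1, 1, 1) and Δ = (3, 9, 1, 2), so the interior equations h_(i-1)·m_(i-1) + 2(h_(i-1)+h_i)·m_i + h_i·m_(i+1) = 6(Δ_i − Δ_(i-1)) read
  1·m_0 + 4·m_1 + 1·m_2 = 6(Δ_1 - Δ_0) = 36
  1·m_1 + 4·m_2 + 1·m_3 = 6(Δ_2 - Δ_1) = -48
  1·m_2 + 4·m_3 + 1·m_4 = 6(Δ_3 - Δ_2) = 6
Natural end conditions: m_0 = m_4 = 0.
Hence m_0 = 0, m_1 = 369/28, m_2 = -117/7, m_3 = 159/28, m_4 = 0.
On [1, 2], S(x) = -6 + 45/56·(x - 1) + 0·(x - 1)² + 123/56·(x - 1)³.
With (x - 1) = 1/2: S(3/2) = -2385/448.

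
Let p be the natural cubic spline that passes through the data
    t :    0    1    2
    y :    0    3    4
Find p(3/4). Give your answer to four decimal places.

2.4141

Put M_i = p'' at the i-th knot. Here h = (1, 1) and Δ = (3, 1), so the interior equations h_(i-1)·M_(i-1) + 2(h_(i-1)+h_i)·M_i + h_i·M_(i+1) = 6(Δ_i − Δ_(i-1)) read
  1·M_0 + 4·M_1 + 1·M_2 = 6(Δ_1 - Δ_0) = -12
Natural end conditions: M_0 = M_2 = 0.
Solving the tridiagonal system: M_0 = 0, M_1 = -3, M_2 = 0.
On [0, 1], p(t) = 0 + 7/2·t + 0·t² - 1/2·t³.
With t = 3/4: p(3/4) = 309/128.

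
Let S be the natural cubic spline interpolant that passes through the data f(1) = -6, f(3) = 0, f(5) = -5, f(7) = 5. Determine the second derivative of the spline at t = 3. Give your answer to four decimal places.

-5.9000

With M_i denoting the second derivative at x_i, h_i = 2, 2, 2, and Δ_i = (y_(i+1) − y_i)/h_i = 3, -5/2, 5:
  2·M_0 + 8·M_1 + 2·M_2 = 6(Δ_1 - Δ_0) = -33
  2·M_1 + 8·M_2 + 2·M_3 = 6(Δ_2 - Δ_1) = 45
Natural end conditions: M_0 = M_3 = 0.
Forward elimination and back-substitution give M_0 = 0, M_1 = -59/10, M_2 = 71/10, M_3 = 0.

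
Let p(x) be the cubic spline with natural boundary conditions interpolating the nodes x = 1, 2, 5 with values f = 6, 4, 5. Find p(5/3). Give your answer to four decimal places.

4.5586

Write m_i for p''(x_i). With h_i = 1, 3 and divided differences Δ_i = -2, 1/3, the continuity of p' gives the tridiagonal system
  1·m_0 + 8·m_1 + 3·m_2 = 6(Δ_1 - Δ_0) = 14
Natural end conditions: m_0 = m_2 = 0.
Forward elimination and back-substitution give m_0 = 0, m_1 = 7/4, m_2 = 0.
On [1, 2], p(x) = 6 - 55/24·(x - 1) + 0·(x - 1)² + 7/24·(x - 1)³.
With (x - 1) = 2/3: p(5/3) = 1477/324.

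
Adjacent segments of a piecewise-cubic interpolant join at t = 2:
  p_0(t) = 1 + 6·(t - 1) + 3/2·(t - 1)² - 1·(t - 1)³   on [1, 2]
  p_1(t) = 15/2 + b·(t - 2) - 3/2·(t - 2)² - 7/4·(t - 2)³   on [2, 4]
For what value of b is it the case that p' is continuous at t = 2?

p_0'(t) = 6 + 3·(t - 1) - 3·(t - 1)², so p_0'(2) = 6. On the right, p_1'(2) = b, so b = 6.

6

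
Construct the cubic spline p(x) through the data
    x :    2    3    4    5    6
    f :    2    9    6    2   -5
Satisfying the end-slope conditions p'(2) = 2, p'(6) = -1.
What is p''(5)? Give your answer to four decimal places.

With σ_i denoting the second derivative at x_i, h_i = 1, 1, 1, 1, and Δ_i = (y_(i+1) − y_i)/h_i = 7, -3, -4, -7:
  1·σ_0 + 4·σ_1 + 1·σ_2 = 6(Δ_1 - Δ_0) = -60
  1·σ_1 + 4·σ_2 + 1·σ_3 = 6(Δ_2 - Δ_1) = -6
  1·σ_2 + 4·σ_3 + 1·σ_4 = 6(Δ_3 - Δ_2) = -18
Clamped end conditions give two more equations: 2h_0·σ_0 + h_0·σ_1 = 6(Δ_0 - p'(2)) = 30 and h_3·σ_3 + 2h_3·σ_4 = 6(p'(6) - Δ_3) = 36.
Solving the tridiagonal system: σ_0 = 375/14, σ_1 = -165/7, σ_2 = 15/2, σ_3 = -87/7, σ_4 = 339/14.

-12.4286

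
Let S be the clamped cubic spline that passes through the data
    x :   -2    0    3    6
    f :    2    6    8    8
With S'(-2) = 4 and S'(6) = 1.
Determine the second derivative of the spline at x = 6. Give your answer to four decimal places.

Write σ_i for S''(x_i). With h_i = 2, 3, 3 and divided differences Δ_i = 2, 2/3, 0, the continuity of S' gives the tridiagonal system
  2·σ_0 + 10·σ_1 + 3·σ_2 = 6(Δ_1 - Δ_0) = -8
  3·σ_1 + 12·σ_2 + 3·σ_3 = 6(Δ_2 - Δ_1) = -4
Clamped end conditions give two more equations: 2h_0·σ_0 + h_0·σ_1 = 6(Δ_0 - S'(-2)) = -12 and h_2·σ_2 + 2h_2·σ_3 = 6(S'(6) - Δ_2) = 6.
Solving: σ_0 = -3, σ_1 = 0, σ_2 = -2/3, σ_3 = 4/3.

1.3333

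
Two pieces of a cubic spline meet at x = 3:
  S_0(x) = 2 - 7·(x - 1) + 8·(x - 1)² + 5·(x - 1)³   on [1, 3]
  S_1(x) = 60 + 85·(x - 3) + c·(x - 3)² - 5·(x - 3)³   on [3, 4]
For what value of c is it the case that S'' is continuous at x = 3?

38

S_0''(x) = 16 + 30·(x - 1), so S_0''(3) = 76. On the right, S_1''(3) = 2c, so c = 38.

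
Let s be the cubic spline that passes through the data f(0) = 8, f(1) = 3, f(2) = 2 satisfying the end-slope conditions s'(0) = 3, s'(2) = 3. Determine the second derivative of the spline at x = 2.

6

Put M_i = s'' at the i-th knot. Here h = (1, 1) and Δ = (-5, -1), so the interior equations h_(i-1)·M_(i-1) + 2(h_(i-1)+h_i)·M_i + h_i·M_(i+1) = 6(Δ_i − Δ_(i-1)) read
  1·M_0 + 4·M_1 + 1·M_2 = 6(Δ_1 - Δ_0) = 24
Clamped end conditions give two more equations: 2h_0·M_0 + h_0·M_1 = 6(Δ_0 - s'(0)) = -48 and h_1·M_1 + 2h_1·M_2 = 6(s'(2) - Δ_1) = 24.
Forward elimination and back-substitution give M_0 = -30, M_1 = 12, M_2 = 6.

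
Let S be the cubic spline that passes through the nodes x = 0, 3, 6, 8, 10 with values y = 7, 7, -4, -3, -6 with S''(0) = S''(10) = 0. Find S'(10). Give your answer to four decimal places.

Put m_i = S'' at the i-th knot. Here h = (3, 3, 2, 2) and Δ = (0, -11/3, 1/2, -3/2), so the interior equations h_(i-1)·m_(i-1) + 2(h_(i-1)+h_i)·m_i + h_i·m_(i+1) = 6(Δ_i − Δ_(i-1)) read
  3·m_0 + 12·m_1 + 3·m_2 = 6(Δ_1 - Δ_0) = -22
  3·m_1 + 10·m_2 + 2·m_3 = 6(Δ_2 - Δ_1) = 25
  2·m_2 + 8·m_3 + 2·m_4 = 6(Δ_3 - Δ_2) = -12
Natural end conditions: m_0 = m_4 = 0.
Solving: m_0 = 0, m_1 = -293/105, m_2 = 134/35, m_3 = -86/35, m_4 = 0.
On [8, 10], S'(x) = b_3 + 2c_3·(x - 8) + 3d_3·(x - 8)² with b_3 = Δ_3 - h_3(2m_3 + m_4)/6 = 29/210, c_3 = m_3/2 = -43/35, d_3 = (m_4 - m_3)/(6h_3) = 43/210. So S'(10) = -487/210.

-2.3190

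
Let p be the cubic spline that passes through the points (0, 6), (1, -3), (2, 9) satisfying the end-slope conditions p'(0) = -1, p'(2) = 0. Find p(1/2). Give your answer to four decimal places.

1.0625

With σ_i denoting the second derivative at x_i, h_i = 1, 1, and Δ_i = (y_(i+1) − y_i)/h_i = -9, 12:
  1·σ_0 + 4·σ_1 + 1·σ_2 = 6(Δ_1 - Δ_0) = 126
Clamped end conditions give two more equations: 2h_0·σ_0 + h_0·σ_1 = 6(Δ_0 - p'(0)) = -48 and h_1·σ_1 + 2h_1·σ_2 = 6(p'(2) - Δ_1) = -72.
Forward elimination and back-substitution give σ_0 = -55, σ_1 = 62, σ_2 = -67.
On [0, 1], p(x) = 6 - 1·x - 55/2·x² + 39/2·x³.
With x = 1/2: p(1/2) = 17/16.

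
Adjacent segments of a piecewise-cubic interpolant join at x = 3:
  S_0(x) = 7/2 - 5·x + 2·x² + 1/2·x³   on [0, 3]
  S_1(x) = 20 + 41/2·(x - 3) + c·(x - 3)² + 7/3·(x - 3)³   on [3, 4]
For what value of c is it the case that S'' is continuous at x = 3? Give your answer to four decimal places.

S_0''(x) = 4 + 3·x, so S_0''(3) = 13. On the right, S_1''(3) = 2c, so c = 13/2.

6.5000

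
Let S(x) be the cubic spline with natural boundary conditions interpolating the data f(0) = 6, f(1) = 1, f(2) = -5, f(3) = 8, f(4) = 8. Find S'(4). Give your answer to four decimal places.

-4.8571

With M_i denoting the second derivative at x_i, h_i = 1, 1, 1, 1, and Δ_i = (y_(i+1) − y_i)/h_i = -5, -6, 13, 0:
  1·M_0 + 4·M_1 + 1·M_2 = 6(Δ_1 - Δ_0) = -6
  1·M_1 + 4·M_2 + 1·M_3 = 6(Δ_2 - Δ_1) = 114
  1·M_2 + 4·M_3 + 1·M_4 = 6(Δ_3 - Δ_2) = -78
Natural end conditions: M_0 = M_4 = 0.
Solving the tridiagonal system: M_0 = 0, M_1 = -78/7, M_2 = 270/7, M_3 = -204/7, M_4 = 0.
On [3, 4], S'(x) = b_3 + 2c_3·(x - 3) + 3d_3·(x - 3)² with b_3 = Δ_3 - h_3(2M_3 + M_4)/6 = 68/7, c_3 = M_3/2 = -102/7, d_3 = (M_4 - M_3)/(6h_3) = 34/7. So S'(4) = -34/7.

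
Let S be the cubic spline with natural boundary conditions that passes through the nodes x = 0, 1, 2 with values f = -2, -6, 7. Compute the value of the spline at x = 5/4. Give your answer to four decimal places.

Let M_i = S''(x_i). Step sizes h_i = 1, 1; slopes of the chords Δ_i = (y_(i+1) - y_i)/h_i = -4, 13.
  1·M_0 + 4·M_1 + 1·M_2 = 6(Δ_1 - Δ_0) = 102
Natural end conditions: M_0 = M_2 = 0.
Solving: M_0 = 0, M_1 = 51/2, M_2 = 0.
On [1, 2], S(x) = -6 + 9/2·(x - 1) + 51/4·(x - 1)² - 17/4·(x - 1)³.
With (x - 1) = 1/4: S(5/4) = -1061/256.

-4.1445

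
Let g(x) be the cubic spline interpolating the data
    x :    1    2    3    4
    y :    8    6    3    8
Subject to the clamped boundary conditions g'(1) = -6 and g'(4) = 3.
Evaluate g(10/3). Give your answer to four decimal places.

4.2815

With M_i denoting the second derivative at x_i, h_i = 1, 1, 1, and Δ_i = (y_(i+1) − y_i)/h_i = -2, -3, 5:
  1·M_0 + 4·M_1 + 1·M_2 = 6(Δ_1 - Δ_0) = -6
  1·M_1 + 4·M_2 + 1·M_3 = 6(Δ_2 - Δ_1) = 48
Clamped end conditions give two more equations: 2h_0·M_0 + h_0·M_1 = 6(Δ_0 - g'(1)) = 24 and h_2·M_2 + 2h_2·M_3 = 6(g'(4) - Δ_2) = -12.
Solving the tridiagonal system: M_0 = 86/5, M_1 = -52/5, M_2 = 92/5, M_3 = -76/5.
On [3, 4], g(x) = 3 + 7/5·(x - 3) + 46/5·(x - 3)² - 28/5·(x - 3)³.
With (x - 3) = 1/3: g(10/3) = 578/135.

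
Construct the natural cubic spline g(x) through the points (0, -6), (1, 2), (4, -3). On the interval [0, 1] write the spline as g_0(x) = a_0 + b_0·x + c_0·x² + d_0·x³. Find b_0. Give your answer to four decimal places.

Write σ_i for g''(x_i). With h_i = 1, 3 and divided differences Δ_i = 8, -5/3, the continuity of g' gives the tridiagonal system
  1·σ_0 + 8·σ_1 + 3·σ_2 = 6(Δ_1 - Δ_0) = -58
Natural end conditions: σ_0 = σ_2 = 0.
Hence σ_0 = 0, σ_1 = -29/4, σ_2 = 0.
On [0, 1], with g_0(x) = a_0 + b_0·x + c_0·x² + d_0·x³: c_0 = σ_0/2 = 0, d_0 = (σ_1 - σ_0)/(6h_0) = -29/24, b_0 = Δ_0 - h_0(2σ_0 + σ_1)/6 = 221/24.

9.2083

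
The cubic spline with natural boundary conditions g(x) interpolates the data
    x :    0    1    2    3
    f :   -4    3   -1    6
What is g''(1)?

Put σ_i = g'' at the i-th knot. Here h = (1, 1, 1) and Δ = (7, -4, 7), so the interior equations h_(i-1)·σ_(i-1) + 2(h_(i-1)+h_i)·σ_i + h_i·σ_(i+1) = 6(Δ_i − Δ_(i-1)) read
  1·σ_0 + 4·σ_1 + 1·σ_2 = 6(Δ_1 - Δ_0) = -66
  1·σ_1 + 4·σ_2 + 1·σ_3 = 6(Δ_2 - Δ_1) = 66
Natural end conditions: σ_0 = σ_3 = 0.
Solving: σ_0 = 0, σ_1 = -22, σ_2 = 22, σ_3 = 0.

-22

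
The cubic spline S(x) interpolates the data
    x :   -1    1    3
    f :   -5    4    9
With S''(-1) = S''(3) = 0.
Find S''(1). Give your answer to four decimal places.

-1.5000

Let m_i = S''(x_i). Step sizes h_i = 2, 2; slopes of the chords Δ_i = (y_(i+1) - y_i)/h_i = 9/2, 5/2.
  2·m_0 + 8·m_1 + 2·m_2 = 6(Δ_1 - Δ_0) = -12
Natural end conditions: m_0 = m_2 = 0.
Solving the tridiagonal system: m_0 = 0, m_1 = -3/2, m_2 = 0.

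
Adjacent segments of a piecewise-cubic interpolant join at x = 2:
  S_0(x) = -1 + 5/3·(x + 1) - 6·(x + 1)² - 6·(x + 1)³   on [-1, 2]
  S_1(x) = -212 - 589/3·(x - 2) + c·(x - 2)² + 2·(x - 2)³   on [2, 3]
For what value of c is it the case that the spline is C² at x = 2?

S_0''(x) = -12 - 36·(x + 1), so S_0''(2) = -120. On the right, S_1''(2) = 2c, so c = -60.

-60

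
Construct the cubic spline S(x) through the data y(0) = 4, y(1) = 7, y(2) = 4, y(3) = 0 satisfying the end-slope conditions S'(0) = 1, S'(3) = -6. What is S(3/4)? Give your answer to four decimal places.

6.4750

Put M_i = S'' at the i-th knot. Here h = (1, 1, 1) and Δ = (3, -3, -4), so the interior equations h_(i-1)·M_(i-1) + 2(h_(i-1)+h_i)·M_i + h_i·M_(i+1) = 6(Δ_i − Δ_(i-1)) read
  1·M_0 + 4·M_1 + 1·M_2 = 6(Δ_1 - Δ_0) = -36
  1·M_1 + 4·M_2 + 1·M_3 = 6(Δ_2 - Δ_1) = -6
Clamped end conditions give two more equations: 2h_0·M_0 + h_0·M_1 = 6(Δ_0 - S'(0)) = 12 and h_2·M_2 + 2h_2·M_3 = 6(S'(3) - Δ_2) = -12.
Solving the tridiagonal system: M_0 = 188/15, M_1 = -196/15, M_2 = 56/15, M_3 = -118/15.
On [0, 1], S(x) = 4 + 1·x + 94/15·x² - 64/15·x³.
With x = 3/4: S(3/4) = 259/40.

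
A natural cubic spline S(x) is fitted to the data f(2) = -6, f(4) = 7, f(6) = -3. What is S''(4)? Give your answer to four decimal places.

-8.6250

Let M_i = S''(x_i). Step sizes h_i = 2, 2; slopes of the chords Δ_i = (y_(i+1) - y_i)/h_i = 13/2, -5.
  2·M_0 + 8·M_1 + 2·M_2 = 6(Δ_1 - Δ_0) = -69
Natural end conditions: M_0 = M_2 = 0.
Forward elimination and back-substitution give M_0 = 0, M_1 = -69/8, M_2 = 0.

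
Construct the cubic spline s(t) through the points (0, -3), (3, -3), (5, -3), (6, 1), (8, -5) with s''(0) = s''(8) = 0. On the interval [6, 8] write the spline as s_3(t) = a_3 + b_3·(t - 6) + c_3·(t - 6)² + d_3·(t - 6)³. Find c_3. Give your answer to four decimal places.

-3.9755

Let m_i = s''(x_i). Step sizes h_i = 3, 2, 1, 2; slopes of the chords Δ_i = (y_(i+1) - y_i)/h_i = 0, 0, 4, -3.
  3·m_0 + 10·m_1 + 2·m_2 = 6(Δ_1 - Δ_0) = 0
  2·m_1 + 6·m_2 + 1·m_3 = 6(Δ_2 - Δ_1) = 24
  1·m_2 + 6·m_3 + 2·m_4 = 6(Δ_3 - Δ_2) = -42
Natural end conditions: m_0 = m_4 = 0.
Hence m_0 = 0, m_1 = -186/163, m_2 = 930/163, m_3 = -1296/163, m_4 = 0.
On [6, 8], with s_3(t) = a_3 + b_3·(t - 6) + c_3·(t - 6)² + d_3·(t - 6)³: c_3 = m_3/2 = -648/163, d_3 = (m_4 - m_3)/(6h_3) = 108/163, b_3 = Δ_3 - h_3(2m_3 + m_4)/6 = 375/163.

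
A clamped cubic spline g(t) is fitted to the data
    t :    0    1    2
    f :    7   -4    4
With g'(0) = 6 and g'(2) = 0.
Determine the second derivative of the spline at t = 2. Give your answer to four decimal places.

-55.5000

Put M_i = g'' at the i-th knot. Here h = (1, 1) and Δ = (-11, 8), so the interior equations h_(i-1)·M_(i-1) + 2(h_(i-1)+h_i)·M_i + h_i·M_(i+1) = 6(Δ_i − Δ_(i-1)) read
  1·M_0 + 4·M_1 + 1·M_2 = 6(Δ_1 - Δ_0) = 114
Clamped end conditions give two more equations: 2h_0·M_0 + h_0·M_1 = 6(Δ_0 - g'(0)) = -102 and h_1·M_1 + 2h_1·M_2 = 6(g'(2) - Δ_1) = -48.
Solving the tridiagonal system: M_0 = -165/2, M_1 = 63, M_2 = -111/2.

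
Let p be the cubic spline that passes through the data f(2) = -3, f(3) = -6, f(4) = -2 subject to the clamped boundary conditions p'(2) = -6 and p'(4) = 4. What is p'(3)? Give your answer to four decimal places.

1.2500

Let M_i = p''(x_i). Step sizes h_i = 1, 1; slopes of the chords Δ_i = (y_(i+1) - y_i)/h_i = -3, 4.
  1·M_0 + 4·M_1 + 1·M_2 = 6(Δ_1 - Δ_0) = 42
Clamped end conditions give two more equations: 2h_0·M_0 + h_0·M_1 = 6(Δ_0 - p'(2)) = 18 and h_1·M_1 + 2h_1·M_2 = 6(p'(4) - Δ_1) = 0.
Solving: M_0 = 7/2, M_1 = 11, M_2 = -11/2.
On [3, 4], p'(t) = b_1 + 2c_1·(t - 3) + 3d_1·(t - 3)² with b_1 = Δ_1 - h_1(2M_1 + M_2)/6 = 5/4, c_1 = M_1/2 = 11/2, d_1 = (M_2 - M_1)/(6h_1) = -11/4. So p'(3) = 5/4.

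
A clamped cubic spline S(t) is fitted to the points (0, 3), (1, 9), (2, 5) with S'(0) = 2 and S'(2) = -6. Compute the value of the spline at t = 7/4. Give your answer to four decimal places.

Write M_i for S''(x_i). With h_i = 1, 1 and divided differences Δ_i = 6, -4, the continuity of S' gives the tridiagonal system
  1·M_0 + 4·M_1 + 1·M_2 = 6(Δ_1 - Δ_0) = -60
Clamped end conditions give two more equations: 2h_0·M_0 + h_0·M_1 = 6(Δ_0 - S'(0)) = 24 and h_1·M_1 + 2h_1·M_2 = 6(S'(2) - Δ_1) = -12.
Solving the tridiagonal system: M_0 = 23, M_1 = -22, M_2 = 5.
On [1, 2], S(t) = 9 + 5/2·(t - 1) - 11·(t - 1)² + 9/2·(t - 1)³.
With (t - 1) = 3/4: S(7/4) = 843/128.

6.5859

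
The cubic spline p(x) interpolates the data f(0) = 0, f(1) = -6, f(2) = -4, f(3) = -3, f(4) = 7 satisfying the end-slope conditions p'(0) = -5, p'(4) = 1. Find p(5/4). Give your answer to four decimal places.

-5.9980

Write σ_i for p''(x_i). With h_i = 1, 1, 1, 1 and divided differences Δ_i = -6, 2, 1, 10, the continuity of p' gives the tridiagonal system
  1·σ_0 + 4·σ_1 + 1·σ_2 = 6(Δ_1 - Δ_0) = 48
  1·σ_1 + 4·σ_2 + 1·σ_3 = 6(Δ_2 - Δ_1) = -6
  1·σ_2 + 4·σ_3 + 1·σ_4 = 6(Δ_3 - Δ_2) = 54
Clamped end conditions give two more equations: 2h_0·σ_0 + h_0·σ_1 = 6(Δ_0 - p'(0)) = -6 and h_3·σ_3 + 2h_3·σ_4 = 6(p'(4) - Δ_3) = -54.
Forward elimination and back-substitution give σ_0 = -339/28, σ_1 = 255/14, σ_2 = -51/4, σ_3 = 375/14, σ_4 = -1131/28.
On [1, 2], p(x) = -6 - 109/56·(x - 1) + 255/28·(x - 1)² - 289/56·(x - 1)³.
With (x - 1) = 1/4: p(5/4) = -3071/512.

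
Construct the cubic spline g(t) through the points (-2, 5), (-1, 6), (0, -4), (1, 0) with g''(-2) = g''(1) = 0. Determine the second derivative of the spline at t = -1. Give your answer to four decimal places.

-23.2000

Put M_i = g'' at the i-th knot. Here h = (1, 1, 1) and Δ = (1, -10, 4), so the interior equations h_(i-1)·M_(i-1) + 2(h_(i-1)+h_i)·M_i + h_i·M_(i+1) = 6(Δ_i − Δ_(i-1)) read
  1·M_0 + 4·M_1 + 1·M_2 = 6(Δ_1 - Δ_0) = -66
  1·M_1 + 4·M_2 + 1·M_3 = 6(Δ_2 - Δ_1) = 84
Natural end conditions: M_0 = M_3 = 0.
Hence M_0 = 0, M_1 = -116/5, M_2 = 134/5, M_3 = 0.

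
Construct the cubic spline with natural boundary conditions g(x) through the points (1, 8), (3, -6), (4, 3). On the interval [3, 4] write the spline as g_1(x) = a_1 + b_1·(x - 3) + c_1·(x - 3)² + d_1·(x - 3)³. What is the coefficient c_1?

Put M_i = g'' at the i-th knot. Here h = (2, 1) and Δ = (-7, 9), so the interior equations h_(i-1)·M_(i-1) + 2(h_(i-1)+h_i)·M_i + h_i·M_(i+1) = 6(Δ_i − Δ_(i-1)) read
  2·M_0 + 6·M_1 + 1·M_2 = 6(Δ_1 - Δ_0) = 96
Natural end conditions: M_0 = M_2 = 0.
Hence M_0 = 0, M_1 = 16, M_2 = 0.
On [3, 4], with g_1(x) = a_1 + b_1·(x - 3) + c_1·(x - 3)² + d_1·(x - 3)³: c_1 = M_1/2 = 8, d_1 = (M_2 - M_1)/(6h_1) = -8/3, b_1 = Δ_1 - h_1(2M_1 + M_2)/6 = 11/3.

8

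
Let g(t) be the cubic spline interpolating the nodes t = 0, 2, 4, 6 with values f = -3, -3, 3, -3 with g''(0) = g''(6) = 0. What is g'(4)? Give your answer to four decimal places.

0.6000

Write M_i for g''(x_i). With h_i = 2, 2, 2 and divided differences Δ_i = 0, 3, -3, the continuity of g' gives the tridiagonal system
  2·M_0 + 8·M_1 + 2·M_2 = 6(Δ_1 - Δ_0) = 18
  2·M_1 + 8·M_2 + 2·M_3 = 6(Δ_2 - Δ_1) = -36
Natural end conditions: M_0 = M_3 = 0.
Hence M_0 = 0, M_1 = 18/5, M_2 = -27/5, M_3 = 0.
On [4, 6], g'(t) = b_2 + 2c_2·(t - 4) + 3d_2·(t - 4)² with b_2 = Δ_2 - h_2(2M_2 + M_3)/6 = 3/5, c_2 = M_2/2 = -27/10, d_2 = (M_3 - M_2)/(6h_2) = 9/20. So g'(4) = 3/5.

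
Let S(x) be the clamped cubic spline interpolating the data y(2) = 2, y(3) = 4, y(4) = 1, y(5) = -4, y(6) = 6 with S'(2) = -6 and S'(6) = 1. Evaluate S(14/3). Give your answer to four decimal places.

-4.1190

Write σ_i for S''(x_i). With h_i = 1, 1, 1, 1 and divided differences Δ_i = 2, -3, -5, 10, the continuity of S' gives the tridiagonal system
  1·σ_0 + 4·σ_1 + 1·σ_2 = 6(Δ_1 - Δ_0) = -30
  1·σ_1 + 4·σ_2 + 1·σ_3 = 6(Δ_2 - Δ_1) = -12
  1·σ_2 + 4·σ_3 + 1·σ_4 = 6(Δ_3 - Δ_2) = 90
Clamped end conditions give two more equations: 2h_0·σ_0 + h_0·σ_1 = 6(Δ_0 - S'(2)) = 48 and h_3·σ_3 + 2h_3·σ_4 = 6(S'(6) - Δ_3) = -54.
Hence σ_0 = 853/28, σ_1 = -181/14, σ_2 = -35/4, σ_3 = 503/14, σ_4 = -1259/28.
On [4, 5], S(x) = 1 - 113/14·(x - 4) - 35/8·(x - 4)² + 417/56·(x - 4)³.
With (x - 4) = 2/3: S(14/3) = -173/42.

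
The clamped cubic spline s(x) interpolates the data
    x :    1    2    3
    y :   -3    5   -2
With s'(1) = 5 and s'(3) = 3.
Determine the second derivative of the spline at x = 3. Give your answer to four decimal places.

Put M_i = s'' at the i-th knot. Here h = (1, 1) and Δ = (8, -7), so the interior equations h_(i-1)·M_(i-1) + 2(h_(i-1)+h_i)·M_i + h_i·M_(i+1) = 6(Δ_i − Δ_(i-1)) read
  1·M_0 + 4·M_1 + 1·M_2 = 6(Δ_1 - Δ_0) = -90
Clamped end conditions give two more equations: 2h_0·M_0 + h_0·M_1 = 6(Δ_0 - s'(1)) = 18 and h_1·M_1 + 2h_1·M_2 = 6(s'(3) - Δ_1) = 60.
Solving the tridiagonal system: M_0 = 61/2, M_1 = -43, M_2 = 103/2.

51.5000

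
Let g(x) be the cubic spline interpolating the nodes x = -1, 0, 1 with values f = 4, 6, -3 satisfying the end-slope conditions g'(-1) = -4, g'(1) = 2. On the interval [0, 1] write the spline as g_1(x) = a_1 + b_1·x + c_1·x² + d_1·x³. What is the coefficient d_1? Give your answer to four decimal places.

15.2500

With M_i denoting the second derivative at x_i, h_i = 1, 1, and Δ_i = (y_(i+1) − y_i)/h_i = 2, -9:
  1·M_0 + 4·M_1 + 1·M_2 = 6(Δ_1 - Δ_0) = -66
Clamped end conditions give two more equations: 2h_0·M_0 + h_0·M_1 = 6(Δ_0 - g'(-1)) = 36 and h_1·M_1 + 2h_1·M_2 = 6(g'(1) - Δ_1) = 66.
Hence M_0 = 75/2, M_1 = -39, M_2 = 105/2.
On [0, 1], with g_1(x) = a_1 + b_1·x + c_1·x² + d_1·x³: c_1 = M_1/2 = -39/2, d_1 = (M_2 - M_1)/(6h_1) = 61/4, b_1 = Δ_1 - h_1(2M_1 + M_2)/6 = -19/4.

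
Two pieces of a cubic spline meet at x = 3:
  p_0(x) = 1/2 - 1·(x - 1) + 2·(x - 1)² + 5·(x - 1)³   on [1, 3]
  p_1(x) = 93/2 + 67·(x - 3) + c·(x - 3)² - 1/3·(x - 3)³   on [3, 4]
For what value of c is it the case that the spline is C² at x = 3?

32

p_0''(x) = 4 + 30·(x - 1), so p_0''(3) = 64. On the right, p_1''(3) = 2c, so c = 32.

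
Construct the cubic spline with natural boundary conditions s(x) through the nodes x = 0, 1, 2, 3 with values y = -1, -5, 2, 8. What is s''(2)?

-6

Let M_i = s''(x_i). Step sizes h_i = 1, 1, 1; slopes of the chords Δ_i = (y_(i+1) - y_i)/h_i = -4, 7, 6.
  1·M_0 + 4·M_1 + 1·M_2 = 6(Δ_1 - Δ_0) = 66
  1·M_1 + 4·M_2 + 1·M_3 = 6(Δ_2 - Δ_1) = -6
Natural end conditions: M_0 = M_3 = 0.
Solving the tridiagonal system: M_0 = 0, M_1 = 18, M_2 = -6, M_3 = 0.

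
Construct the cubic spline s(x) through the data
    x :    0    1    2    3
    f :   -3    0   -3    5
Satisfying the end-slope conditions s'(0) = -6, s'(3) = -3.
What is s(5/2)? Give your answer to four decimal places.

Let σ_i = s''(x_i). Step sizes h_i = 1, 1, 1; slopes of the chords Δ_i = (y_(i+1) - y_i)/h_i = 3, -3, 8.
  1·σ_0 + 4·σ_1 + 1·σ_2 = 6(Δ_1 - Δ_0) = -36
  1·σ_1 + 4·σ_2 + 1·σ_3 = 6(Δ_2 - Δ_1) = 66
Clamped end conditions give two more equations: 2h_0·σ_0 + h_0·σ_1 = 6(Δ_0 - s'(0)) = 54 and h_2·σ_2 + 2h_2·σ_3 = 6(s'(3) - Δ_2) = -66.
Hence σ_0 = 206/5, σ_1 = -142/5, σ_2 = 182/5, σ_3 = -256/5.
On [2, 3], s(x) = -3 + 22/5·(x - 2) + 91/5·(x - 2)² - 73/5·(x - 2)³.
With (x - 2) = 1/2: s(5/2) = 77/40.

1.9250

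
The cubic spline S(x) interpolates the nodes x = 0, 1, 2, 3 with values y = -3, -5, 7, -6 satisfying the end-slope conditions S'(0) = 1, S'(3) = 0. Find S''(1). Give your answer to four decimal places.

Let σ_i = S''(x_i). Step sizes h_i = 1, 1, 1; slopes of the chords Δ_i = (y_(i+1) - y_i)/h_i = -2, 12, -13.
  1·σ_0 + 4·σ_1 + 1·σ_2 = 6(Δ_1 - Δ_0) = 84
  1·σ_1 + 4·σ_2 + 1·σ_3 = 6(Δ_2 - Δ_1) = -150
Clamped end conditions give two more equations: 2h_0·σ_0 + h_0·σ_1 = 6(Δ_0 - S'(0)) = -18 and h_2·σ_2 + 2h_2·σ_3 = 6(S'(3) - Δ_2) = 78.
Forward elimination and back-substitution give σ_0 = -478/15, σ_1 = 686/15, σ_2 = -1006/15, σ_3 = 1088/15.

45.7333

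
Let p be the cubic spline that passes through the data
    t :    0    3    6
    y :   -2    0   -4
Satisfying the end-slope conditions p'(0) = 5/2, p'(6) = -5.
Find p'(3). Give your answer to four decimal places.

0.1250

Write M_i for p''(x_i). With h_i = 3, 3 and divided differences Δ_i = 2/3, -4/3, the continuity of p' gives the tridiagonal system
  3·M_0 + 12·M_1 + 3·M_2 = 6(Δ_1 - Δ_0) = -12
Clamped end conditions give two more equations: 2h_0·M_0 + h_0·M_1 = 6(Δ_0 - p'(0)) = -11 and h_1·M_1 + 2h_1·M_2 = 6(p'(6) - Δ_1) = -22.
Solving the tridiagonal system: M_0 = -25/12, M_1 = 1/2, M_2 = -47/12.
On [3, 6], p'(t) = b_1 + 2c_1·(t - 3) + 3d_1·(t - 3)² with b_1 = Δ_1 - h_1(2M_1 + M_2)/6 = 1/8, c_1 = M_1/2 = 1/4, d_1 = (M_2 - M_1)/(6h_1) = -53/216. So p'(3) = 1/8.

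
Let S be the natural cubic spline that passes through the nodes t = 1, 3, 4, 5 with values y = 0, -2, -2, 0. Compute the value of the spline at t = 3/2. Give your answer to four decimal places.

-0.5815

Put m_i = S'' at the i-th knot. Here h = (2, 1, 1) and Δ = (-1, 0, 2), so the interior equations h_(i-1)·m_(i-1) + 2(h_(i-1)+h_i)·m_i + h_i·m_(i+1) = 6(Δ_i − Δ_(i-1)) read
  2·m_0 + 6·m_1 + 1·m_2 = 6(Δ_1 - Δ_0) = 6
  1·m_1 + 4·m_2 + 1·m_3 = 6(Δ_2 - Δ_1) = 12
Natural end conditions: m_0 = m_3 = 0.
Hence m_0 = 0, m_1 = 12/23, m_2 = 66/23, m_3 = 0.
On [1, 3], S(t) = 0 - 27/23·(t - 1) + 0·(t - 1)² + 1/23·(t - 1)³.
With (t - 1) = 1/2: S(3/2) = -107/184.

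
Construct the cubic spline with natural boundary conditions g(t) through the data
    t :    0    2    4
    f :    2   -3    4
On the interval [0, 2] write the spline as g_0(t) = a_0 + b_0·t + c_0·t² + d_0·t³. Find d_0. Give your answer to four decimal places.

Put M_i = g'' at the i-th knot. Here h = (2, 2) and Δ = (-5/2, 7/2), so the interior equations h_(i-1)·M_(i-1) + 2(h_(i-1)+h_i)·M_i + h_i·M_(i+1) = 6(Δ_i − Δ_(i-1)) read
  2·M_0 + 8·M_1 + 2·M_2 = 6(Δ_1 - Δ_0) = 36
Natural end conditions: M_0 = M_2 = 0.
Hence M_0 = 0, M_1 = 9/2, M_2 = 0.
On [0, 2], with g_0(t) = a_0 + b_0·t + c_0·t² + d_0·t³: c_0 = M_0/2 = 0, d_0 = (M_1 - M_0)/(6h_0) = 3/8, b_0 = Δ_0 - h_0(2M_0 + M_1)/6 = -4.

0.3750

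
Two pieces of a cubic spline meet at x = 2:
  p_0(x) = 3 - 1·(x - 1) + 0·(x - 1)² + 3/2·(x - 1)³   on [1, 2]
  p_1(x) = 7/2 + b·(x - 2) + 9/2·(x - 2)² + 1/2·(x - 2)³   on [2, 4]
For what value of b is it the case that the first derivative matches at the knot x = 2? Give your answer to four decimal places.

3.5000

p_0'(x) = -1 + 0·(x - 1) + 9/2·(x - 1)², so p_0'(2) = 7/2. On the right, p_1'(2) = b, so b = 7/2.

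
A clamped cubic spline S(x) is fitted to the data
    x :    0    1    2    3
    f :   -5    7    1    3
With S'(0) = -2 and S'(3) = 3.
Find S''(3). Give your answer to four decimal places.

-10.6667

Put M_i = S'' at the i-th knot. Here h = (1, 1, 1) and Δ = (12, -6, 2), so the interior equations h_(i-1)·M_(i-1) + 2(h_(i-1)+h_i)·M_i + h_i·M_(i+1) = 6(Δ_i − Δ_(i-1)) read
  1·M_0 + 4·M_1 + 1·M_2 = 6(Δ_1 - Δ_0) = -108
  1·M_1 + 4·M_2 + 1·M_3 = 6(Δ_2 - Δ_1) = 48
Clamped end conditions give two more equations: 2h_0·M_0 + h_0·M_1 = 6(Δ_0 - S'(0)) = 84 and h_2·M_2 + 2h_2·M_3 = 6(S'(3) - Δ_2) = 6.
Hence M_0 = 202/3, M_1 = -152/3, M_2 = 82/3, M_3 = -32/3.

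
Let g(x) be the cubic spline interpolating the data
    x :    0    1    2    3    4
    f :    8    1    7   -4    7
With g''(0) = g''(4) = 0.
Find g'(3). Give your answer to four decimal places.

Let m_i = g''(x_i). Step sizes h_i = 1, 1, 1, 1; slopes of the chords Δ_i = (y_(i+1) - y_i)/h_i = -7, 6, -11, 11.
  1·m_0 + 4·m_1 + 1·m_2 = 6(Δ_1 - Δ_0) = 78
  1·m_1 + 4·m_2 + 1·m_3 = 6(Δ_2 - Δ_1) = -102
  1·m_2 + 4·m_3 + 1·m_4 = 6(Δ_3 - Δ_2) = 132
Natural end conditions: m_0 = m_4 = 0.
Forward elimination and back-substitution give m_0 = 0, m_1 = 855/28, m_2 = -309/7, m_3 = 1233/28, m_4 = 0.
On [3, 4], g'(x) = b_3 + 2c_3·(x - 3) + 3d_3·(x - 3)² with b_3 = Δ_3 - h_3(2m_3 + m_4)/6 = -103/28, c_3 = m_3/2 = 1233/56, d_3 = (m_4 - m_3)/(6h_3) = -411/56. So g'(3) = -103/28.

-3.6786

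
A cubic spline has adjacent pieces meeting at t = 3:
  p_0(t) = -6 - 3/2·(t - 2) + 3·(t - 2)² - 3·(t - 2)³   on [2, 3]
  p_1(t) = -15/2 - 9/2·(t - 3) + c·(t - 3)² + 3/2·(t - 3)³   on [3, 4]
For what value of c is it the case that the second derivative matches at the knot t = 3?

p_0''(t) = 6 - 18·(t - 2), so p_0''(3) = -12. On the right, p_1''(3) = 2c, so c = -6.

-6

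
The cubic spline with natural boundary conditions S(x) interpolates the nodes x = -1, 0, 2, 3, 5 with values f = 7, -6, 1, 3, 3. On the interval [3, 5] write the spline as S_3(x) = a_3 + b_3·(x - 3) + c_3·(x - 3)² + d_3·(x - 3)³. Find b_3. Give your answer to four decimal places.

Put σ_i = S'' at the i-th knot. Here h = (1, 2, 1, 2) and Δ = (-13, 7/2, 2, 0), so the interior equations h_(i-1)·σ_(i-1) + 2(h_(i-1)+h_i)·σ_i + h_i·σ_(i+1) = 6(Δ_i − Δ_(i-1)) read
  1·σ_0 + 6·σ_1 + 2·σ_2 = 6(Δ_1 - Δ_0) = 99
  2·σ_1 + 6·σ_2 + 1·σ_3 = 6(Δ_2 - Δ_1) = -9
  1·σ_2 + 6·σ_3 + 2·σ_4 = 6(Δ_3 - Δ_2) = -12
Natural end conditions: σ_0 = σ_4 = 0.
Solving the tridiagonal system: σ_0 = 0, σ_1 = 1183/62, σ_2 = -240/31, σ_3 = -22/31, σ_4 = 0.
On [3, 5], with S_3(x) = a_3 + b_3·(x - 3) + c_3·(x - 3)² + d_3·(x - 3)³: c_3 = σ_3/2 = -11/31, d_3 = (σ_4 - σ_3)/(6h_3) = 11/186, b_3 = Δ_3 - h_3(2σ_3 + σ_4)/6 = 44/93.

0.4731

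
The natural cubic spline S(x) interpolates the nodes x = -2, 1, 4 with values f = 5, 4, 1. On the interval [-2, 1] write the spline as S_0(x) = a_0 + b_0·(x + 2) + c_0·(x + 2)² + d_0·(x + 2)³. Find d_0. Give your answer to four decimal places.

Write M_i for S''(x_i). With h_i = 3, 3 and divided differences Δ_i = -1/3, -1, the continuity of S' gives the tridiagonal system
  3·M_0 + 12·M_1 + 3·M_2 = 6(Δ_1 - Δ_0) = -4
Natural end conditions: M_0 = M_2 = 0.
Solving: M_0 = 0, M_1 = -1/3, M_2 = 0.
On [-2, 1], with S_0(x) = a_0 + b_0·(x + 2) + c_0·(x + 2)² + d_0·(x + 2)³: c_0 = M_0/2 = 0, d_0 = (M_1 - M_0)/(6h_0) = -1/54, b_0 = Δ_0 - h_0(2M_0 + M_1)/6 = -1/6.

-0.0185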